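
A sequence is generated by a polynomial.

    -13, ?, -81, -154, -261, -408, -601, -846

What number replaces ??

-36

Using the last 6 terms:
-73  -107  -147  -193  -245
-34  -40  -46  -52
-6  -6  -6
Constant third difference = -6.
Extend backward: -34 + 6 = -28;  -73 + 28 = -45;  -81 + 45 = -36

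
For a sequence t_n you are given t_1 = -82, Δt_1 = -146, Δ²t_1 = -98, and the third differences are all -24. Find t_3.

Build the table forward from the leading diagonal:
D3: -24  -24  -24
D2: -98  -122  -146
D1: -146  -244  -366
t: -82  -228  -472

-472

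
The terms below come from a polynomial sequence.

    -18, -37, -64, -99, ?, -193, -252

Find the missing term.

-142

Using the first 4 terms:
D1: -19, -27, -35
D2: -8, -8
Constant second difference = -8.
Extend forward: -35 − 8 = -43;  -99 − 43 = -142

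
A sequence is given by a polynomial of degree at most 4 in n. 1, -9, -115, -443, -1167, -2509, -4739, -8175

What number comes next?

-13183

-10, -106, -328, -724, -1342, -2230, -3436
-96, -222, -396, -618, -888, -1206
-126, -174, -222, -270, -318
-48, -48, -48, -48
Constant fourth difference = -48, so extend:
-318 − 48 = -366;  -1206 − 366 = -1572;  -3436 − 1572 = -5008;  -8175 − 5008 = -13183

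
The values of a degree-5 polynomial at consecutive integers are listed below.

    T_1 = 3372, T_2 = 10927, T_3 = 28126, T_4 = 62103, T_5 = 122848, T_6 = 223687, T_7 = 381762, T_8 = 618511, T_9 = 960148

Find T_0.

703

D1: 7555, 17199, 33977, 60745, 100839, 158075, 236749, 341637
D2: 9644, 16778, 26768, 40094, 57236, 78674, 104888
D3: 7134, 9990, 13326, 17142, 21438, 26214
D4: 2856, 3336, 3816, 4296, 4776
D5: 480, 480, 480, 480
The fifth differences are constant at 480.
Work back: 2856 − 480 = 2376;  7134 − 2376 = 4758;  9644 − 4758 = 4886;  7555 − 4886 = 2669;  3372 − 2669 = 703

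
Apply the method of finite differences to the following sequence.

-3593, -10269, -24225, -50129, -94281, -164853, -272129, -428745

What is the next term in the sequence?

-649929

-6676, -13956, -25904, -44152, -70572, -107276, -156616
-7280, -11948, -18248, -26420, -36704, -49340
-4668, -6300, -8172, -10284, -12636
-1632, -1872, -2112, -2352
-240, -240, -240
Constant fifth difference = -240, so extend:
-2352 − 240 = -2592;  -12636 − 2592 = -15228;  -49340 − 15228 = -64568;  -156616 − 64568 = -221184;  -428745 − 221184 = -649929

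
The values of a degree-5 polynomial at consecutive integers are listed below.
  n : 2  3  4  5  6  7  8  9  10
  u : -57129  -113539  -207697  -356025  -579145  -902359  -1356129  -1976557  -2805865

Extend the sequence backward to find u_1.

-25765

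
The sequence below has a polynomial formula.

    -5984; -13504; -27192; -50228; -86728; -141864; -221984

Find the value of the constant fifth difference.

Δ: -7520, -13688, -23036, -36500, -55136, -80120
Δ²: -6168, -9348, -13464, -18636, -24984
Δ³: -3180, -4116, -5172, -6348
Δ⁴: -936, -1056, -1176
Δ⁵: -120, -120

-120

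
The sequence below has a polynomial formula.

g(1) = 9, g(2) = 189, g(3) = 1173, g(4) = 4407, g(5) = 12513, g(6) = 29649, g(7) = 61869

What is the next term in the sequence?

117483

Δ: 180, 984, 3234, 8106, 17136, 32220
Δ²: 804, 2250, 4872, 9030, 15084
Δ³: 1446, 2622, 4158, 6054
Δ⁴: 1176, 1536, 1896
Δ⁵: 360, 360
Fifth differences constant at 360.
1896 + 360 = 2256;  6054 + 2256 = 8310;  15084 + 8310 = 23394;  32220 + 23394 = 55614;  61869 + 55614 = 117483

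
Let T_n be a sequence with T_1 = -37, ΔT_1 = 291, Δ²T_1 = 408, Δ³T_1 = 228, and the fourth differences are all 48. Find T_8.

20228

Build the table forward from the leading diagonal:
D4: 48, 48, 48, 48, 48, 48, 48, 48
D3: 228, 276, 324, 372, 420, 468, 516, 564
D2: 408, 636, 912, 1236, 1608, 2028, 2496, 3012
D1: 291, 699, 1335, 2247, 3483, 5091, 7119, 9615
T: -37, 254, 953, 2288, 4535, 8018, 13109, 20228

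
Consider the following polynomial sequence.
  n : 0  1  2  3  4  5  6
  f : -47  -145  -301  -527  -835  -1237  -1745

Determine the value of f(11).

-6295

D1: -98 , -156 , -226 , -308 , -402 , -508
D2: -58 , -70 , -82 , -94 , -106
D3: -12 , -12 , -12 , -12
Third differences constant at -12.
-106 − 12 = -118;  -508 − 118 = -626;  -1745 − 626 = -2371
-118 − 12 = -130;  -626 − 130 = -756;  -2371 − 756 = -3127
-130 − 12 = -142;  -756 − 142 = -898;  -3127 − 898 = -4025
-142 − 12 = -154;  -898 − 154 = -1052;  -4025 − 1052 = -5077
-154 − 12 = -166;  -1052 − 166 = -1218;  -5077 − 1218 = -6295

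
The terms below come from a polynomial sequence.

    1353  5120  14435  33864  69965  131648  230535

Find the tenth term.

914880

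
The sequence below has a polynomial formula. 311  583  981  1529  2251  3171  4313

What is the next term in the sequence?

272 , 398 , 548 , 722 , 920 , 1142
126 , 150 , 174 , 198 , 222
24 , 24 , 24 , 24
The third differences are constant (24).
222 + 24 = 246;  1142 + 246 = 1388;  4313 + 1388 = 5701

5701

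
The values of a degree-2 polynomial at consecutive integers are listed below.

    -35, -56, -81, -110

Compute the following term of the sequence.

D1: -21, -25, -29
D2: -4, -4
Second differences constant at -4.
-29 − 4 = -33;  -110 − 33 = -143

-143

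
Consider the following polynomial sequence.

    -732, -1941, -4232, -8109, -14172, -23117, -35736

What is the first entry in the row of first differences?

Δ: -1209, -2291, -3877, -6063, -8945, -12619
Δ²: -1082, -1586, -2186, -2882, -3674
Δ³: -504, -600, -696, -792
Δ⁴: -96, -96, -96

-1209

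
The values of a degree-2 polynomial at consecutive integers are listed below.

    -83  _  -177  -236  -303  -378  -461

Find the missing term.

-126

Using the last 5 terms:
D1: -59  -67  -75  -83
D2: -8  -8  -8
Constant second difference = -8.
Extend backward: -59 + 8 = -51;  -177 + 51 = -126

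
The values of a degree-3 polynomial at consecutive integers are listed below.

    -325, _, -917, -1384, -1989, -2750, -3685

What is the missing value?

Using the last 5 terms:
D1: -467  -605  -761  -935
D2: -138  -156  -174
D3: -18  -18
Constant third difference = -18.
Extend backward: -138 + 18 = -120;  -467 + 120 = -347;  -917 + 347 = -570

-570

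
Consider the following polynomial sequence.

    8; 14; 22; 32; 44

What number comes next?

D1: 6, 8, 10, 12
D2: 2, 2, 2
The second differences are constant (2).
12 + 2 = 14;  44 + 14 = 58

58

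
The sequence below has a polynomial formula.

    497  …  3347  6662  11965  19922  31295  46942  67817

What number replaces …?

1450

Using the last 7 terms:
D1: 3315  5303  7957  11373  15647  20875
D2: 1988  2654  3416  4274  5228
D3: 666  762  858  954
D4: 96  96  96
Constant fourth difference = 96.
Extend backward: 666 − 96 = 570;  1988 − 570 = 1418;  3315 − 1418 = 1897;  3347 − 1897 = 1450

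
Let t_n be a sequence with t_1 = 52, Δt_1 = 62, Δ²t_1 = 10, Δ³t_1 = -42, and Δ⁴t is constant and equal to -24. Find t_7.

-626

Build the table forward from the leading diagonal:
D4: -24  -24  -24  -24  -24  -24  -24
D3: -42  -66  -90  -114  -138  -162  -186
D2: 10  -32  -98  -188  -302  -440  -602
D1: 62  72  40  -58  -246  -548  -988
t: 52  114  186  226  168  -78  -626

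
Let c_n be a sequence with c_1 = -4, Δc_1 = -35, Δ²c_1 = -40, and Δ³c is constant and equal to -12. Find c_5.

Build the table forward from the leading diagonal:
Δ³: -12, -12, -12, -12, -12
Δ²: -40, -52, -64, -76, -88
Δ: -35, -75, -127, -191, -267
c: -4, -39, -114, -241, -432

-432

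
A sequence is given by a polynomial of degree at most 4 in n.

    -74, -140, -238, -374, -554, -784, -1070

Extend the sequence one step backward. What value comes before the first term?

-34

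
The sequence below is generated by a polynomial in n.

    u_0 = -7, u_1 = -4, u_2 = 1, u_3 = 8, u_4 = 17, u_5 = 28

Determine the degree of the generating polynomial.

D1: 3, 5, 7, 9, 11
D2: 2, 2, 2, 2
The second differences are constant, so the polynomial has degree 2.

2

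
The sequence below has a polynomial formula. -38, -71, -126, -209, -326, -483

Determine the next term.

-686

-33  -55  -83  -117  -157
-22  -28  -34  -40
-6  -6  -6
The third differences are constant (-6).
-40 − 6 = -46;  -157 − 46 = -203;  -483 − 203 = -686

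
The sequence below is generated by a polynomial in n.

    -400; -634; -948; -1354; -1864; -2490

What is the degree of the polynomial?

3

Δ: -234, -314, -406, -510, -626
Δ²: -80, -92, -104, -116
Δ³: -12, -12, -12
The third differences are constant, so the polynomial has degree 3.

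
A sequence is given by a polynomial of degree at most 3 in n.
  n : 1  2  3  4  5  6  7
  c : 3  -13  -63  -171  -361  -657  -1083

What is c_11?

-4567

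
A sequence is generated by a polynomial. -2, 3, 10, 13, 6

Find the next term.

First differences: 5, 7, 3, -7
Second differences: 2, -4, -10
Third differences: -6, -6
The third differences are constant (-6).
-10 − 6 = -16;  -7 − 16 = -23;  6 − 23 = -17

-17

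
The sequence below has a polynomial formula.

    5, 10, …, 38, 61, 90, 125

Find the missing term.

21

Using the last 4 terms:
Δ: 23, 29, 35
Δ²: 6, 6
Constant second difference = 6.
Extend backward: 23 − 6 = 17;  38 − 17 = 21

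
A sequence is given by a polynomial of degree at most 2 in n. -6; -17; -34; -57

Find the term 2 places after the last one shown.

-121

First differences: -11 , -17 , -23
Second differences: -6 , -6
Second differences constant at -6.
-23 − 6 = -29;  -57 − 29 = -86
-29 − 6 = -35;  -86 − 35 = -121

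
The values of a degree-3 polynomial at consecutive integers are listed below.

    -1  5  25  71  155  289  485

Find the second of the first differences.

Δ: 6, 20, 46, 84, 134, 196
Δ²: 14, 26, 38, 50, 62
Δ³: 12, 12, 12, 12

20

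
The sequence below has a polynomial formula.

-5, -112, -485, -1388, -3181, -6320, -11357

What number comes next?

D1: -107  -373  -903  -1793  -3139  -5037
D2: -266  -530  -890  -1346  -1898
D3: -264  -360  -456  -552
D4: -96  -96  -96
The fourth differences are constant (-96).
-552 − 96 = -648;  -1898 − 648 = -2546;  -5037 − 2546 = -7583;  -11357 − 7583 = -18940

-18940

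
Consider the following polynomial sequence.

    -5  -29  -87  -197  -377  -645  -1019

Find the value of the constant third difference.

-18

Δ: -24, -58, -110, -180, -268, -374
Δ²: -34, -52, -70, -88, -106
Δ³: -18, -18, -18, -18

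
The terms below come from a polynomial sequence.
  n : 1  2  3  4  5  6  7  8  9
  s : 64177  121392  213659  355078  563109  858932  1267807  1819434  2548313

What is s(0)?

30914

First differences: 57215, 92267, 141419, 208031, 295823, 408875, 551627, 728879
Second differences: 35052, 49152, 66612, 87792, 113052, 142752, 177252
Third differences: 14100, 17460, 21180, 25260, 29700, 34500
Fourth differences: 3360, 3720, 4080, 4440, 4800
Fifth differences: 360, 360, 360, 360
The fifth differences are constant at 360.
Work back: 3360 − 360 = 3000;  14100 − 3000 = 11100;  35052 − 11100 = 23952;  57215 − 23952 = 33263;  64177 − 33263 = 30914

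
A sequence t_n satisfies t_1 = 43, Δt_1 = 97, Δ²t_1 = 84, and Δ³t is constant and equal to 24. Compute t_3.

Build the table forward from the leading diagonal:
Δ³: 24, 24, 24
Δ²: 84, 108, 132
Δ: 97, 181, 289
t: 43, 140, 321

321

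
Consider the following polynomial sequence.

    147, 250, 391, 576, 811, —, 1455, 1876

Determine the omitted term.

Using the first 5 terms:
103  141  185  235
38  44  50
6  6
Constant third difference = 6.
Extend forward: 50 + 6 = 56;  235 + 56 = 291;  811 + 291 = 1102

1102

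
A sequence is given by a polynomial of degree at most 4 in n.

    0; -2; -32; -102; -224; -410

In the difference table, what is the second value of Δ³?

D1: -2, -30, -70, -122, -186
D2: -28, -40, -52, -64
D3: -12, -12, -12

-12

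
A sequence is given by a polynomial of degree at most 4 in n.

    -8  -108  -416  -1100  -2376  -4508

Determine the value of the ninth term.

-19400

D1: -100, -308, -684, -1276, -2132
D2: -208, -376, -592, -856
D3: -168, -216, -264
D4: -48, -48
Constant fourth difference = -48, so extend:
-264 − 48 = -312;  -856 − 312 = -1168;  -2132 − 1168 = -3300;  -4508 − 3300 = -7808
-312 − 48 = -360;  -1168 − 360 = -1528;  -3300 − 1528 = -4828;  -7808 − 4828 = -12636
-360 − 48 = -408;  -1528 − 408 = -1936;  -4828 − 1936 = -6764;  -12636 − 6764 = -19400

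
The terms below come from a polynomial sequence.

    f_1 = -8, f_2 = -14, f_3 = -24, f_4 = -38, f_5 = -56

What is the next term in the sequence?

-78

First differences: -6  -10  -14  -18
Second differences: -4  -4  -4
The second differences are constant (-4).
-18 − 4 = -22;  -56 − 22 = -78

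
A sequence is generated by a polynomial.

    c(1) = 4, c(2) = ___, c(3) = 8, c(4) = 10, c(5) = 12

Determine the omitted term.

6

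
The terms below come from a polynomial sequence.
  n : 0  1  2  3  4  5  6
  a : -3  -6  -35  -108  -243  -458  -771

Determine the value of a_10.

-3363

D1: -3  -29  -73  -135  -215  -313
D2: -26  -44  -62  -80  -98
D3: -18  -18  -18  -18
Constant third difference = -18, so extend:
-98 − 18 = -116;  -313 − 116 = -429;  -771 − 429 = -1200
-116 − 18 = -134;  -429 − 134 = -563;  -1200 − 563 = -1763
-134 − 18 = -152;  -563 − 152 = -715;  -1763 − 715 = -2478
-152 − 18 = -170;  -715 − 170 = -885;  -2478 − 885 = -3363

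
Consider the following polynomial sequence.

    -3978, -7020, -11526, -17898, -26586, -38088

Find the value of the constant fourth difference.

Δ: -3042, -4506, -6372, -8688, -11502
Δ²: -1464, -1866, -2316, -2814
Δ³: -402, -450, -498
Δ⁴: -48, -48

-48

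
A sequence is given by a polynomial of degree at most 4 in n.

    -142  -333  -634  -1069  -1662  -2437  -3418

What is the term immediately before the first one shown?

-37

Δ: -191, -301, -435, -593, -775, -981
Δ²: -110, -134, -158, -182, -206
Δ³: -24, -24, -24, -24
The third differences are constant at -24.
Work back: -110 + 24 = -86;  -191 + 86 = -105;  -142 + 105 = -37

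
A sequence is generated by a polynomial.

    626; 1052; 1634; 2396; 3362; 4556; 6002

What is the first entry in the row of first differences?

First differences: 426, 582, 762, 966, 1194, 1446
Second differences: 156, 180, 204, 228, 252
Third differences: 24, 24, 24, 24

426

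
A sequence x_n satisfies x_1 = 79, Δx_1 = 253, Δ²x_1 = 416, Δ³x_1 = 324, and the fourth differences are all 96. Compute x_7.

Build the table forward from the leading diagonal:
Fourth differences: 96, 96, 96, 96, 96, 96, 96
Third differences: 324, 420, 516, 612, 708, 804, 900
Second differences: 416, 740, 1160, 1676, 2288, 2996, 3800
First differences: 253, 669, 1409, 2569, 4245, 6533, 9529
x: 79, 332, 1001, 2410, 4979, 9224, 15757

15757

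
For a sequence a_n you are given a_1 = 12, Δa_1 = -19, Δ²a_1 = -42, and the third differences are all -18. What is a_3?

-68

Build the table forward from the leading diagonal:
Δ³: -18  -18  -18
Δ²: -42  -60  -78
Δ: -19  -61  -121
a: 12  -7  -68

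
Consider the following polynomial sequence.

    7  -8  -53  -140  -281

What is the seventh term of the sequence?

First differences: -15, -45, -87, -141
Second differences: -30, -42, -54
Third differences: -12, -12
Constant third difference = -12, so extend:
-54 − 12 = -66;  -141 − 66 = -207;  -281 − 207 = -488
-66 − 12 = -78;  -207 − 78 = -285;  -488 − 285 = -773

-773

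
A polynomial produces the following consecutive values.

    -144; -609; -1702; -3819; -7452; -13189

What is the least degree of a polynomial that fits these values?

-465, -1093, -2117, -3633, -5737
-628, -1024, -1516, -2104
-396, -492, -588
-96, -96
The fourth differences are constant, so the polynomial has degree 4.

4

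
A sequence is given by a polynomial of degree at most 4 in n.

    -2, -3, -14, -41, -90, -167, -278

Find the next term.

-1, -11, -27, -49, -77, -111
-10, -16, -22, -28, -34
-6, -6, -6, -6
The third differences are constant (-6).
-34 − 6 = -40;  -111 − 40 = -151;  -278 − 151 = -429

-429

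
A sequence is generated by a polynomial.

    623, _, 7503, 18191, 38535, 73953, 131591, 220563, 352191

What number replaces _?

2541

Using the last 7 terms:
Δ: 10688  20344  35418  57638  88972  131628
Δ²: 9656  15074  22220  31334  42656
Δ³: 5418  7146  9114  11322
Δ⁴: 1728  1968  2208
Δ⁵: 240  240
Constant fifth difference = 240.
Extend backward: 1728 − 240 = 1488;  5418 − 1488 = 3930;  9656 − 3930 = 5726;  10688 − 5726 = 4962;  7503 − 4962 = 2541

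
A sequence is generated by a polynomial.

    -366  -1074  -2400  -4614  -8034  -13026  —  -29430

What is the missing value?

Using the first 6 terms:
D1: -708, -1326, -2214, -3420, -4992
D2: -618, -888, -1206, -1572
D3: -270, -318, -366
D4: -48, -48
Constant fourth difference = -48.
Extend forward: -366 − 48 = -414;  -1572 − 414 = -1986;  -4992 − 1986 = -6978;  -13026 − 6978 = -20004

-20004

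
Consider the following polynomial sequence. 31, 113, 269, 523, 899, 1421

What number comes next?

First differences: 82  156  254  376  522
Second differences: 74  98  122  146
Third differences: 24  24  24
Third differences constant at 24.
146 + 24 = 170;  522 + 170 = 692;  1421 + 692 = 2113

2113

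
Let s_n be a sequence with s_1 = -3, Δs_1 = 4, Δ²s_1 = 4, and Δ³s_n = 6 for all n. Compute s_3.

9

Build the table forward from the leading diagonal:
Δ³: 6  6  6
Δ²: 4  10  16
Δ: 4  8  18
s: -3  1  9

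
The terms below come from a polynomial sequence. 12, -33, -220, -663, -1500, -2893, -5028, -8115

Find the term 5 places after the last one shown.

D1: -45, -187, -443, -837, -1393, -2135, -3087
D2: -142, -256, -394, -556, -742, -952
D3: -114, -138, -162, -186, -210
D4: -24, -24, -24, -24
Fourth differences constant at -24.
-210 − 24 = -234;  -952 − 234 = -1186;  -3087 − 1186 = -4273;  -8115 − 4273 = -12388
-234 − 24 = -258;  -1186 − 258 = -1444;  -4273 − 1444 = -5717;  -12388 − 5717 = -18105
-258 − 24 = -282;  -1444 − 282 = -1726;  -5717 − 1726 = -7443;  -18105 − 7443 = -25548
-282 − 24 = -306;  -1726 − 306 = -2032;  -7443 − 2032 = -9475;  -25548 − 9475 = -35023
-306 − 24 = -330;  -2032 − 330 = -2362;  -9475 − 2362 = -11837;  -35023 − 11837 = -46860

-46860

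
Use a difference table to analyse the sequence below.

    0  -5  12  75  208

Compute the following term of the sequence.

435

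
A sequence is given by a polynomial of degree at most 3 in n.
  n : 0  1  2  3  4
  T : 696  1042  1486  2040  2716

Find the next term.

3526

346 , 444 , 554 , 676
98 , 110 , 122
12 , 12
Constant third difference = 12, so extend:
122 + 12 = 134;  676 + 134 = 810;  2716 + 810 = 3526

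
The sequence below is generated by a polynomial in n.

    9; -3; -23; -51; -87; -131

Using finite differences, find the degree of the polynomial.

2

-12, -20, -28, -36, -44
-8, -8, -8, -8
The second differences are constant, so the polynomial has degree 2.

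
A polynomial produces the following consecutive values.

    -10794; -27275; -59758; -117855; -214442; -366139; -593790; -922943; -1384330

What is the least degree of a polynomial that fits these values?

-16481, -32483, -58097, -96587, -151697, -227651, -329153, -461387
-16002, -25614, -38490, -55110, -75954, -101502, -132234
-9612, -12876, -16620, -20844, -25548, -30732
-3264, -3744, -4224, -4704, -5184
-480, -480, -480, -480
The fifth differences are constant, so the polynomial has degree 5.

5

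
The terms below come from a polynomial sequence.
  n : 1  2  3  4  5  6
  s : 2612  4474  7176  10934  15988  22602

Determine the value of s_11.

89992

Δ: 1862, 2702, 3758, 5054, 6614
Δ²: 840, 1056, 1296, 1560
Δ³: 216, 240, 264
Δ⁴: 24, 24
Fourth differences constant at 24.
264 + 24 = 288;  1560 + 288 = 1848;  6614 + 1848 = 8462;  22602 + 8462 = 31064
288 + 24 = 312;  1848 + 312 = 2160;  8462 + 2160 = 10622;  31064 + 10622 = 41686
312 + 24 = 336;  2160 + 336 = 2496;  10622 + 2496 = 13118;  41686 + 13118 = 54804
336 + 24 = 360;  2496 + 360 = 2856;  13118 + 2856 = 15974;  54804 + 15974 = 70778
360 + 24 = 384;  2856 + 384 = 3240;  15974 + 3240 = 19214;  70778 + 19214 = 89992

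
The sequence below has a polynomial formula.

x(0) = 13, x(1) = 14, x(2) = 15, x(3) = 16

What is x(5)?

18

1, 1, 1
Constant first difference = 1, so extend:
16 + 1 = 17
17 + 1 = 18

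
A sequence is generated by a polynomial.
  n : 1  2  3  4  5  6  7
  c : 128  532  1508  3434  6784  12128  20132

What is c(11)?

95428

First differences: 404  976  1926  3350  5344  8004
Second differences: 572  950  1424  1994  2660
Third differences: 378  474  570  666
Fourth differences: 96  96  96
The fourth differences are constant (96).
666 + 96 = 762;  2660 + 762 = 3422;  8004 + 3422 = 11426;  20132 + 11426 = 31558
762 + 96 = 858;  3422 + 858 = 4280;  11426 + 4280 = 15706;  31558 + 15706 = 47264
858 + 96 = 954;  4280 + 954 = 5234;  15706 + 5234 = 20940;  47264 + 20940 = 68204
954 + 96 = 1050;  5234 + 1050 = 6284;  20940 + 6284 = 27224;  68204 + 27224 = 95428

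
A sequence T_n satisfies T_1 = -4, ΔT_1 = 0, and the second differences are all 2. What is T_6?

16

Build the table forward from the leading diagonal:
Δ²: 2, 2, 2, 2, 2, 2
Δ: 0, 2, 4, 6, 8, 10
T: -4, -4, -2, 2, 8, 16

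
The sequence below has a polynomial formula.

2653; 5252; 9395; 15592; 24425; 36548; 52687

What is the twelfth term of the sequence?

224072

D1: 2599  4143  6197  8833  12123  16139
D2: 1544  2054  2636  3290  4016
D3: 510  582  654  726
D4: 72  72  72
Fourth differences constant at 72.
726 + 72 = 798;  4016 + 798 = 4814;  16139 + 4814 = 20953;  52687 + 20953 = 73640
798 + 72 = 870;  4814 + 870 = 5684;  20953 + 5684 = 26637;  73640 + 26637 = 100277
870 + 72 = 942;  5684 + 942 = 6626;  26637 + 6626 = 33263;  100277 + 33263 = 133540
942 + 72 = 1014;  6626 + 1014 = 7640;  33263 + 7640 = 40903;  133540 + 40903 = 174443
1014 + 72 = 1086;  7640 + 1086 = 8726;  40903 + 8726 = 49629;  174443 + 49629 = 224072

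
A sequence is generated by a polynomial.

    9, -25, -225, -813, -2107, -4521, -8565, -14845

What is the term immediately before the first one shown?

3

-34  -200  -588  -1294  -2414  -4044  -6280
-166  -388  -706  -1120  -1630  -2236
-222  -318  -414  -510  -606
-96  -96  -96  -96
The fourth differences are constant at -96.
Work back: -222 + 96 = -126;  -166 + 126 = -40;  -34 + 40 = 6;  9 − 6 = 3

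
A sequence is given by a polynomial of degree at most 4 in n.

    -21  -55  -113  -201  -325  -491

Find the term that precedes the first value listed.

-5

D1: -34  -58  -88  -124  -166
D2: -24  -30  -36  -42
D3: -6  -6  -6
The third differences are constant at -6.
Work back: -24 + 6 = -18;  -34 + 18 = -16;  -21 + 16 = -5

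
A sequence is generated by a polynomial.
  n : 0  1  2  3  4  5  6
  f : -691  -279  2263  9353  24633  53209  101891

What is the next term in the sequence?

Δ: 412, 2542, 7090, 15280, 28576, 48682
Δ²: 2130, 4548, 8190, 13296, 20106
Δ³: 2418, 3642, 5106, 6810
Δ⁴: 1224, 1464, 1704
Δ⁵: 240, 240
Fifth differences constant at 240.
1704 + 240 = 1944;  6810 + 1944 = 8754;  20106 + 8754 = 28860;  48682 + 28860 = 77542;  101891 + 77542 = 179433

179433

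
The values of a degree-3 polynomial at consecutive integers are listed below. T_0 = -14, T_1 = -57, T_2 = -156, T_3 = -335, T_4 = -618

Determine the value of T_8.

-3270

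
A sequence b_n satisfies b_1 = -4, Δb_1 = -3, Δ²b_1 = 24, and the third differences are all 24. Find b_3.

14

Build the table forward from the leading diagonal:
D3: 24  24  24
D2: 24  48  72
D1: -3  21  69
b: -4  -7  14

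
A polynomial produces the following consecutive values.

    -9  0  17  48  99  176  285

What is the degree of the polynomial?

D1: 9, 17, 31, 51, 77, 109
D2: 8, 14, 20, 26, 32
D3: 6, 6, 6, 6
The third differences are constant, so the polynomial has degree 3.

3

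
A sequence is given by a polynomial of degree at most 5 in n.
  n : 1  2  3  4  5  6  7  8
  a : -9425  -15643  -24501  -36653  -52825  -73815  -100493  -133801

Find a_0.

-6218, -8858, -12152, -16172, -20990, -26678, -33308
-2640, -3294, -4020, -4818, -5688, -6630
-654, -726, -798, -870, -942
-72, -72, -72, -72
The fourth differences are constant at -72.
Work back: -654 + 72 = -582;  -2640 + 582 = -2058;  -6218 + 2058 = -4160;  -9425 + 4160 = -5265

-5265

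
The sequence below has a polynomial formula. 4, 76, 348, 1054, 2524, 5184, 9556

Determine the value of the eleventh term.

Δ: 72 , 272 , 706 , 1470 , 2660 , 4372
Δ²: 200 , 434 , 764 , 1190 , 1712
Δ³: 234 , 330 , 426 , 522
Δ⁴: 96 , 96 , 96
Constant fourth difference = 96, so extend:
522 + 96 = 618;  1712 + 618 = 2330;  4372 + 2330 = 6702;  9556 + 6702 = 16258
618 + 96 = 714;  2330 + 714 = 3044;  6702 + 3044 = 9746;  16258 + 9746 = 26004
714 + 96 = 810;  3044 + 810 = 3854;  9746 + 3854 = 13600;  26004 + 13600 = 39604
810 + 96 = 906;  3854 + 906 = 4760;  13600 + 4760 = 18360;  39604 + 18360 = 57964

57964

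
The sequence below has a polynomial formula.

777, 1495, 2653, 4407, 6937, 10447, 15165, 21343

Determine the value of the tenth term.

39207

Δ: 718, 1158, 1754, 2530, 3510, 4718, 6178
Δ²: 440, 596, 776, 980, 1208, 1460
Δ³: 156, 180, 204, 228, 252
Δ⁴: 24, 24, 24, 24
Constant fourth difference = 24, so extend:
252 + 24 = 276;  1460 + 276 = 1736;  6178 + 1736 = 7914;  21343 + 7914 = 29257
276 + 24 = 300;  1736 + 300 = 2036;  7914 + 2036 = 9950;  29257 + 9950 = 39207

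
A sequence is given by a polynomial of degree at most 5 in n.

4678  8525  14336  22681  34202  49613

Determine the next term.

3847, 5811, 8345, 11521, 15411
1964, 2534, 3176, 3890
570, 642, 714
72, 72
Fourth differences constant at 72.
714 + 72 = 786;  3890 + 786 = 4676;  15411 + 4676 = 20087;  49613 + 20087 = 69700

69700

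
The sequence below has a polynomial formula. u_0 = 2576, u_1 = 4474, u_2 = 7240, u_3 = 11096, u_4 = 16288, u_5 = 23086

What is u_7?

1898  2766  3856  5192  6798
868  1090  1336  1606
222  246  270
24  24
Fourth differences constant at 24.
270 + 24 = 294;  1606 + 294 = 1900;  6798 + 1900 = 8698;  23086 + 8698 = 31784
294 + 24 = 318;  1900 + 318 = 2218;  8698 + 2218 = 10916;  31784 + 10916 = 42700

42700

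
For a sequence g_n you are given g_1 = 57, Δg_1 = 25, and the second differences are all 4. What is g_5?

Build the table forward from the leading diagonal:
D2: 4, 4, 4, 4, 4
D1: 25, 29, 33, 37, 41
g: 57, 82, 111, 144, 181

181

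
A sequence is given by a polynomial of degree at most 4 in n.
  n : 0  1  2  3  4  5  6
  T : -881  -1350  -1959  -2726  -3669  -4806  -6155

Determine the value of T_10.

-14031

-469, -609, -767, -943, -1137, -1349
-140, -158, -176, -194, -212
-18, -18, -18, -18
Third differences constant at -18.
-212 − 18 = -230;  -1349 − 230 = -1579;  -6155 − 1579 = -7734
-230 − 18 = -248;  -1579 − 248 = -1827;  -7734 − 1827 = -9561
-248 − 18 = -266;  -1827 − 266 = -2093;  -9561 − 2093 = -11654
-266 − 18 = -284;  -2093 − 284 = -2377;  -11654 − 2377 = -14031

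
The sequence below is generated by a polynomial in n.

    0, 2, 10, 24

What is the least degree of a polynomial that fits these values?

2

D1: 2, 8, 14
D2: 6, 6
The second differences are constant, so the polynomial has degree 2.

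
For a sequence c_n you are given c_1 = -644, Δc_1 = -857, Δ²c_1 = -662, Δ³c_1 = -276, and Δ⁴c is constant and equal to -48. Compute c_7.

-21956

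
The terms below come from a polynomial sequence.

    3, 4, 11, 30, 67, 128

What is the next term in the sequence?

219

1, 7, 19, 37, 61
6, 12, 18, 24
6, 6, 6
The third differences are constant (6).
24 + 6 = 30;  61 + 30 = 91;  128 + 91 = 219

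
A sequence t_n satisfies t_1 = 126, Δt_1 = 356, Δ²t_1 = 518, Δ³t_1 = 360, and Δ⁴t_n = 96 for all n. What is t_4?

Build the table forward from the leading diagonal:
Fourth differences: 96  96  96  96
Third differences: 360  456  552  648
Second differences: 518  878  1334  1886
First differences: 356  874  1752  3086
t: 126  482  1356  3108

3108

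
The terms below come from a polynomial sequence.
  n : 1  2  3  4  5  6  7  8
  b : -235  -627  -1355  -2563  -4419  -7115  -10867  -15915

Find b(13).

D1: -392, -728, -1208, -1856, -2696, -3752, -5048
D2: -336, -480, -648, -840, -1056, -1296
D3: -144, -168, -192, -216, -240
D4: -24, -24, -24, -24
Fourth differences constant at -24.
-240 − 24 = -264;  -1296 − 264 = -1560;  -5048 − 1560 = -6608;  -15915 − 6608 = -22523
-264 − 24 = -288;  -1560 − 288 = -1848;  -6608 − 1848 = -8456;  -22523 − 8456 = -30979
-288 − 24 = -312;  -1848 − 312 = -2160;  -8456 − 2160 = -10616;  -30979 − 10616 = -41595
-312 − 24 = -336;  -2160 − 336 = -2496;  -10616 − 2496 = -13112;  -41595 − 13112 = -54707
-336 − 24 = -360;  -2496 − 360 = -2856;  -13112 − 2856 = -15968;  -54707 − 15968 = -70675

-70675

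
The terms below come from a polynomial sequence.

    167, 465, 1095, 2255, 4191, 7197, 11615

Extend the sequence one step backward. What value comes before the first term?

51

298, 630, 1160, 1936, 3006, 4418
332, 530, 776, 1070, 1412
198, 246, 294, 342
48, 48, 48
The fourth differences are constant at 48.
Work back: 198 − 48 = 150;  332 − 150 = 182;  298 − 182 = 116;  167 − 116 = 51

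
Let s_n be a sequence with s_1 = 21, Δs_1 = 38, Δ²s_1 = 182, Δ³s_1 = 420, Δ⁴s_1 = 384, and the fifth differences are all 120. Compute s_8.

34769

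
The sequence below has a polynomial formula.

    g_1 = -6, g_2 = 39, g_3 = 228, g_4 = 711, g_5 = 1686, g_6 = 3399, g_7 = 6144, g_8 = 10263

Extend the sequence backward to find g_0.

-9

First differences: 45  189  483  975  1713  2745  4119
Second differences: 144  294  492  738  1032  1374
Third differences: 150  198  246  294  342
Fourth differences: 48  48  48  48
The fourth differences are constant at 48.
Work back: 150 − 48 = 102;  144 − 102 = 42;  45 − 42 = 3;  -6 − 3 = -9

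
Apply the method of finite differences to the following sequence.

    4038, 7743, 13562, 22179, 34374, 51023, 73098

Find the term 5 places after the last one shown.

D1: 3705, 5819, 8617, 12195, 16649, 22075
D2: 2114, 2798, 3578, 4454, 5426
D3: 684, 780, 876, 972
D4: 96, 96, 96
Fourth differences constant at 96.
972 + 96 = 1068;  5426 + 1068 = 6494;  22075 + 6494 = 28569;  73098 + 28569 = 101667
1068 + 96 = 1164;  6494 + 1164 = 7658;  28569 + 7658 = 36227;  101667 + 36227 = 137894
1164 + 96 = 1260;  7658 + 1260 = 8918;  36227 + 8918 = 45145;  137894 + 45145 = 183039
1260 + 96 = 1356;  8918 + 1356 = 10274;  45145 + 10274 = 55419;  183039 + 55419 = 238458
1356 + 96 = 1452;  10274 + 1452 = 11726;  55419 + 11726 = 67145;  238458 + 67145 = 305603

305603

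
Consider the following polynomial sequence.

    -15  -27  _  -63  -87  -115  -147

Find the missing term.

Using the last 4 terms:
D1: -24, -28, -32
D2: -4, -4
Constant second difference = -4.
Extend backward: -24 + 4 = -20;  -63 + 20 = -43

-43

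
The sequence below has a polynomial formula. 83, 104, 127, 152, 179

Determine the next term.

208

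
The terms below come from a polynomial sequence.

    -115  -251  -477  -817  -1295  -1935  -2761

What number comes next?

D1: -136, -226, -340, -478, -640, -826
D2: -90, -114, -138, -162, -186
D3: -24, -24, -24, -24
Third differences constant at -24.
-186 − 24 = -210;  -826 − 210 = -1036;  -2761 − 1036 = -3797

-3797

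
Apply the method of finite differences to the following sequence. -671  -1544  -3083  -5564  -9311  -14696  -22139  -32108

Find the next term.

-45119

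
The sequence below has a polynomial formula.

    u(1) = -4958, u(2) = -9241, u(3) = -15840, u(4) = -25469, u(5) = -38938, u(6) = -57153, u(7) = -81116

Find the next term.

Δ: -4283, -6599, -9629, -13469, -18215, -23963
Δ²: -2316, -3030, -3840, -4746, -5748
Δ³: -714, -810, -906, -1002
Δ⁴: -96, -96, -96
Constant fourth difference = -96, so extend:
-1002 − 96 = -1098;  -5748 − 1098 = -6846;  -23963 − 6846 = -30809;  -81116 − 30809 = -111925

-111925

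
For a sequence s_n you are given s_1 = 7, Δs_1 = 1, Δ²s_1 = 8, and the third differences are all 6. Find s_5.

83

Build the table forward from the leading diagonal:
Third differences: 6  6  6  6  6
Second differences: 8  14  20  26  32
First differences: 1  9  23  43  69
s: 7  8  17  40  83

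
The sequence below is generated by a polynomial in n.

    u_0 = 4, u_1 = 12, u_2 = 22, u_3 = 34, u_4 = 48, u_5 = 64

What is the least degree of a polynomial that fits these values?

2

First differences: 8, 10, 12, 14, 16
Second differences: 2, 2, 2, 2
The second differences are constant, so the polynomial has degree 2.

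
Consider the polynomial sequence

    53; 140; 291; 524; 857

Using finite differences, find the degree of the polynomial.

3

First differences: 87, 151, 233, 333
Second differences: 64, 82, 100
Third differences: 18, 18
The third differences are constant, so the polynomial has degree 3.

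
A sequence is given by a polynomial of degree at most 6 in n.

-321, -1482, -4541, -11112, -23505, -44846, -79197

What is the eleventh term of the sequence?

-467421

-1161 , -3059 , -6571 , -12393 , -21341 , -34351
-1898 , -3512 , -5822 , -8948 , -13010
-1614 , -2310 , -3126 , -4062
-696 , -816 , -936
-120 , -120
Constant fifth difference = -120, so extend:
-936 − 120 = -1056;  -4062 − 1056 = -5118;  -13010 − 5118 = -18128;  -34351 − 18128 = -52479;  -79197 − 52479 = -131676
-1056 − 120 = -1176;  -5118 − 1176 = -6294;  -18128 − 6294 = -24422;  -52479 − 24422 = -76901;  -131676 − 76901 = -208577
-1176 − 120 = -1296;  -6294 − 1296 = -7590;  -24422 − 7590 = -32012;  -76901 − 32012 = -108913;  -208577 − 108913 = -317490
-1296 − 120 = -1416;  -7590 − 1416 = -9006;  -32012 − 9006 = -41018;  -108913 − 41018 = -149931;  -317490 − 149931 = -467421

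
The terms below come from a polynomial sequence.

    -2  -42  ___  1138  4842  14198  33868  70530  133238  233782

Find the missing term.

80

Using the last 7 terms:
Δ: 3704, 9356, 19670, 36662, 62708, 100544
Δ²: 5652, 10314, 16992, 26046, 37836
Δ³: 4662, 6678, 9054, 11790
Δ⁴: 2016, 2376, 2736
Δ⁵: 360, 360
Constant fifth difference = 360.
Extend backward: 2016 − 360 = 1656;  4662 − 1656 = 3006;  5652 − 3006 = 2646;  3704 − 2646 = 1058;  1138 − 1058 = 80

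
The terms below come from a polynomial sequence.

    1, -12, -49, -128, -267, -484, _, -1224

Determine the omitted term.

-797

Using the first 6 terms:
D1: -13, -37, -79, -139, -217
D2: -24, -42, -60, -78
D3: -18, -18, -18
Constant third difference = -18.
Extend forward: -78 − 18 = -96;  -217 − 96 = -313;  -484 − 313 = -797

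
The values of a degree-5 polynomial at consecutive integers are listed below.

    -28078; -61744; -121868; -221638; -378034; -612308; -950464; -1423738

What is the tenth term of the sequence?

-2929624

D1: -33666, -60124, -99770, -156396, -234274, -338156, -473274
D2: -26458, -39646, -56626, -77878, -103882, -135118
D3: -13188, -16980, -21252, -26004, -31236
D4: -3792, -4272, -4752, -5232
D5: -480, -480, -480
Fifth differences constant at -480.
-5232 − 480 = -5712;  -31236 − 5712 = -36948;  -135118 − 36948 = -172066;  -473274 − 172066 = -645340;  -1423738 − 645340 = -2069078
-5712 − 480 = -6192;  -36948 − 6192 = -43140;  -172066 − 43140 = -215206;  -645340 − 215206 = -860546;  -2069078 − 860546 = -2929624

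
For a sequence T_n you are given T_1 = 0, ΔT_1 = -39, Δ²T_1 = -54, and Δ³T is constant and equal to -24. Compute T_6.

-975

Build the table forward from the leading diagonal:
D3: -24, -24, -24, -24, -24, -24
D2: -54, -78, -102, -126, -150, -174
D1: -39, -93, -171, -273, -399, -549
T: 0, -39, -132, -303, -576, -975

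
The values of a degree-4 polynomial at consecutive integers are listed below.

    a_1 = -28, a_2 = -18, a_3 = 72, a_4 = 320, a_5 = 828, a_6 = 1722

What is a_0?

-12

D1: 10, 90, 248, 508, 894
D2: 80, 158, 260, 386
D3: 78, 102, 126
D4: 24, 24
The fourth differences are constant at 24.
Work back: 78 − 24 = 54;  80 − 54 = 26;  10 − 26 = -16;  -28 + 16 = -12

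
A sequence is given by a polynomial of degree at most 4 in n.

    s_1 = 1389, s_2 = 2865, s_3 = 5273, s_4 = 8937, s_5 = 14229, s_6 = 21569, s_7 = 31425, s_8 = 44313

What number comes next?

1476, 2408, 3664, 5292, 7340, 9856, 12888
932, 1256, 1628, 2048, 2516, 3032
324, 372, 420, 468, 516
48, 48, 48, 48
Fourth differences constant at 48.
516 + 48 = 564;  3032 + 564 = 3596;  12888 + 3596 = 16484;  44313 + 16484 = 60797

60797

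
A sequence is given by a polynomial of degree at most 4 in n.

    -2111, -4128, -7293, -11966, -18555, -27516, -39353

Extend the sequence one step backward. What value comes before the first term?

First differences: -2017  -3165  -4673  -6589  -8961  -11837
Second differences: -1148  -1508  -1916  -2372  -2876
Third differences: -360  -408  -456  -504
Fourth differences: -48  -48  -48
The fourth differences are constant at -48.
Work back: -360 + 48 = -312;  -1148 + 312 = -836;  -2017 + 836 = -1181;  -2111 + 1181 = -930

-930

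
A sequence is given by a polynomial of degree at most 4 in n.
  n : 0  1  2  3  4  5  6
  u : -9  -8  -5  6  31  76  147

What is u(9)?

576

D1: 1, 3, 11, 25, 45, 71
D2: 2, 8, 14, 20, 26
D3: 6, 6, 6, 6
The third differences are constant (6).
26 + 6 = 32;  71 + 32 = 103;  147 + 103 = 250
32 + 6 = 38;  103 + 38 = 141;  250 + 141 = 391
38 + 6 = 44;  141 + 44 = 185;  391 + 185 = 576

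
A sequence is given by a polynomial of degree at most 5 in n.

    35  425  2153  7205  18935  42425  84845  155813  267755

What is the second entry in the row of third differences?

Δ: 390, 1728, 5052, 11730, 23490, 42420, 70968, 111942
Δ²: 1338, 3324, 6678, 11760, 18930, 28548, 40974
Δ³: 1986, 3354, 5082, 7170, 9618, 12426
Δ⁴: 1368, 1728, 2088, 2448, 2808
Δ⁵: 360, 360, 360, 360

3354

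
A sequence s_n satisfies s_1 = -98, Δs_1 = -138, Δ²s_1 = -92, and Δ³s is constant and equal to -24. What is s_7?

-2786

Build the table forward from the leading diagonal:
D3: -24  -24  -24  -24  -24  -24  -24
D2: -92  -116  -140  -164  -188  -212  -236
D1: -138  -230  -346  -486  -650  -838  -1050
s: -98  -236  -466  -812  -1298  -1948  -2786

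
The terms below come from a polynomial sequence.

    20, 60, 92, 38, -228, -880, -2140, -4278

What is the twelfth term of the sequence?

First differences: 40, 32, -54, -266, -652, -1260, -2138
Second differences: -8, -86, -212, -386, -608, -878
Third differences: -78, -126, -174, -222, -270
Fourth differences: -48, -48, -48, -48
Fourth differences constant at -48.
-270 − 48 = -318;  -878 − 318 = -1196;  -2138 − 1196 = -3334;  -4278 − 3334 = -7612
-318 − 48 = -366;  -1196 − 366 = -1562;  -3334 − 1562 = -4896;  -7612 − 4896 = -12508
-366 − 48 = -414;  -1562 − 414 = -1976;  -4896 − 1976 = -6872;  -12508 − 6872 = -19380
-414 − 48 = -462;  -1976 − 462 = -2438;  -6872 − 2438 = -9310;  -19380 − 9310 = -28690

-28690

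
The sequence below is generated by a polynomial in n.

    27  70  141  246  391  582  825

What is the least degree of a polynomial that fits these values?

43, 71, 105, 145, 191, 243
28, 34, 40, 46, 52
6, 6, 6, 6
The third differences are constant, so the polynomial has degree 3.

3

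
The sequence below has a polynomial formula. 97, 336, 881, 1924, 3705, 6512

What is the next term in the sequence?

10681

D1: 239  545  1043  1781  2807
D2: 306  498  738  1026
D3: 192  240  288
D4: 48  48
Constant fourth difference = 48, so extend:
288 + 48 = 336;  1026 + 336 = 1362;  2807 + 1362 = 4169;  6512 + 4169 = 10681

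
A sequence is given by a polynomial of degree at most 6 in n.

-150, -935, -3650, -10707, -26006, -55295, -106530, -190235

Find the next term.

-319862

D1: -785  -2715  -7057  -15299  -29289  -51235  -83705
D2: -1930  -4342  -8242  -13990  -21946  -32470
D3: -2412  -3900  -5748  -7956  -10524
D4: -1488  -1848  -2208  -2568
D5: -360  -360  -360
Fifth differences constant at -360.
-2568 − 360 = -2928;  -10524 − 2928 = -13452;  -32470 − 13452 = -45922;  -83705 − 45922 = -129627;  -190235 − 129627 = -319862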